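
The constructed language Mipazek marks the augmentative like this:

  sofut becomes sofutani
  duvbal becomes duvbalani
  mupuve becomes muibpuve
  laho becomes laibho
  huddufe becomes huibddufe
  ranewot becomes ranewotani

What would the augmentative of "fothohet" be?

ranewot and laho both have last vowel 'o' yet inflect differently (ranewotani, laibho), so the last vowel is not what conditions the rule; whether the stem ends in a vowel or a consonant is.
"fothohet" ends in a consonant. The stems ending in a consonant (duvbal → duvbalani, sofut → sofutani, ranewot → ranewotani) add -ani.
So fothohet → fothohetani.

fothohetani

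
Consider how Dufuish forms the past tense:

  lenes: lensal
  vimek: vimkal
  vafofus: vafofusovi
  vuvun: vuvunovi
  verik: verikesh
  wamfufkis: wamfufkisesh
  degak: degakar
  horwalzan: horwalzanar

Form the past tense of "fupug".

lenes and vafofus both end in -s yet inflect differently (lensal, vafofusovi), so the final letter is not what conditions the rule; the last vowel is.
"fupug" has last vowel 'u'. The stems whose last vowel is 'u' (vafofus → vafofusovi, vuvun → vuvunovi) add -ovi.
So fupug → fupugovi.

fupugovi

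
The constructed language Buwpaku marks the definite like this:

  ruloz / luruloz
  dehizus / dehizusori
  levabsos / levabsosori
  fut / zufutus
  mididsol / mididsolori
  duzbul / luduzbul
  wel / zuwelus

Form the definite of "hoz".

zuhozus

wel and duzbul both end in -l yet inflect differently (zuwelus, luduzbul), so the final letter is not what conditions the rule; the number of vowels is.
"hoz" has 1 vowel. The stems with 1 vowel (wel → zuwelus, fut → zufutus) add zu- … -us around the stem.
The other patterns: stems with 2 vowels add the prefix lu-; stems with 3 vowels add -ori.
So hoz → zuhozus.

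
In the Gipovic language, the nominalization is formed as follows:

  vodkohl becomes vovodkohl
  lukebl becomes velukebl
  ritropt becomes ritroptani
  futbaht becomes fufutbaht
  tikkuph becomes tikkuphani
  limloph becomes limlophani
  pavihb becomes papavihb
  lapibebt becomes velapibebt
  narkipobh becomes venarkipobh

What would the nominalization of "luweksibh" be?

ritropt and futbaht both end in -t yet inflect differently (ritroptani, fufutbaht), so the final letter is not what conditions the rule; the second-to-last letter is.
"luweksibh" has second-to-last letter 'b'. The stems whose second-to-last letter is 'b' (narkipobh → venarkipobh, lukebl → velukebl, lapibebt → velapibebt) add the prefix ve-.
The other patterns: stems whose second-to-last letter is 'p' add -ani; stems whose second-to-last letter is 'h' repeat the first consonant+vowel as a prefix.
So luweksibh → veluweksibh.

veluweksibh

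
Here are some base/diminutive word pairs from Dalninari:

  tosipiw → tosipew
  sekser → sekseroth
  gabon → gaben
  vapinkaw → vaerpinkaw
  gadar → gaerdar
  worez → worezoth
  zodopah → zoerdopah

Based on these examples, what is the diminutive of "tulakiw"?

tulakew

gadar and sekser both end in -r yet inflect differently (gaerdar, sekseroth), so the final letter is not what conditions the rule; the last vowel is.
"tulakiw" has last vowel 'i'. The one such stem in the data (tosipiw → tosipew) changes the last vowel to 'e' (as does gabon), so the same rule applies.
The other patterns: stems whose last vowel is 'a' insert -er- after the first vowel; stems whose last vowel is 'e' add -oth.
So tulakiw → tulakew.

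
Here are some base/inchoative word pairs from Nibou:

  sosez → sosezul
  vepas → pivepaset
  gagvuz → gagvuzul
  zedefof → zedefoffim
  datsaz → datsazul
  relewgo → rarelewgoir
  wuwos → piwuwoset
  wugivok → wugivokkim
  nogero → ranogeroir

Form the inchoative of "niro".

datsaz and vepas both have last vowel 'a' yet inflect differently (datsazul, pivepaset), so the last vowel is not what conditions the rule; the final letter is.
"niro" ends in -o. The stems ending in -o (nogero → ranogeroir, relewgo → rarelewgoir) add ra- … -ir around the stem.
So niro → raniroir.

raniroir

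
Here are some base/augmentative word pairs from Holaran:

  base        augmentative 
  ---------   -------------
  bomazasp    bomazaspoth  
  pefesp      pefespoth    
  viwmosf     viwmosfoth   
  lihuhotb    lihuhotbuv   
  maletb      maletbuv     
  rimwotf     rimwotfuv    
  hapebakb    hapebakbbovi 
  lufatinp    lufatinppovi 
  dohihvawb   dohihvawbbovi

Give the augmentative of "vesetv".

viwmosf and rimwotf both end in -f yet inflect differently (viwmosfoth, rimwotfuv), so the final letter is not what conditions the rule; the second-to-last letter is.
"vesetv" has second-to-last letter 't'. The stems whose second-to-last letter is 't' (lihuhotb → lihuhotbuv, maletb → maletbuv, rimwotf → rimwotfuv) add -uv.
So vesetv → vesetvuv.

vesetvuv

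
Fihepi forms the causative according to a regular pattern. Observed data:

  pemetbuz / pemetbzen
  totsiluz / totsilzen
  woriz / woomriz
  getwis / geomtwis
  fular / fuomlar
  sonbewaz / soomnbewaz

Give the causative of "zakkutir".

pemetbuz and woriz both end in -z yet inflect differently (pemetbzen, woomriz), so the final letter is not what conditions the rule; the last vowel is.
"zakkutir" has last vowel 'i'. The stems whose last vowel is 'i' (woriz → woomriz, getwis → geomtwis) insert -om- after the first vowel.
The other pattern: stems whose last vowel is 'u' delete the last vowel and add -en.
So zakkutir → zaomkkutir.

zaomkkutir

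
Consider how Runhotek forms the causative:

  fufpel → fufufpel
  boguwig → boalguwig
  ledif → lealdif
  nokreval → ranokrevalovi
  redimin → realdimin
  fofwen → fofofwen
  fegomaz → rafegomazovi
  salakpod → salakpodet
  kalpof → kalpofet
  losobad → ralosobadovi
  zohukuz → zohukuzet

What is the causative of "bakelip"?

baalkelip

nokreval and fufpel both end in -l yet inflect differently (ranokrevalovi, fufufpel), so the final letter is not what conditions the rule; the last vowel is.
"bakelip" has last vowel 'i'. The stems whose last vowel is 'i' (redimin → realdimin, boguwig → boalguwig, ledif → lealdif) insert -al- after the first vowel.
The other patterns: stems whose last vowel is 'a' add ra- … -ovi around the stem; stems whose last vowel is 'e' repeat the first consonant+vowel as a prefix; stems whose last vowel is 'o' or 'u' add -et.
So bakelip → baalkelip.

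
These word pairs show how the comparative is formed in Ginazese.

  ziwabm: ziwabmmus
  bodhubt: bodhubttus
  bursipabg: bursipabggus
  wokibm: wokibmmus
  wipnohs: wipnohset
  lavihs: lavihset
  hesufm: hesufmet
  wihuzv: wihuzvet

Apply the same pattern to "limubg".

ziwabm and hesufm both end in -m yet inflect differently (ziwabmmus, hesufmet), so the final letter is not what conditions the rule; the second-to-last letter is.
"limubg" has second-to-last letter 'b'. The stems whose second-to-last letter is 'b' (ziwabm → ziwabmmus, bodhubt → bodhubttus, bursipabg → bursipabggus) double the final consonant and add -us.
So limubg → limubggus.

limubggus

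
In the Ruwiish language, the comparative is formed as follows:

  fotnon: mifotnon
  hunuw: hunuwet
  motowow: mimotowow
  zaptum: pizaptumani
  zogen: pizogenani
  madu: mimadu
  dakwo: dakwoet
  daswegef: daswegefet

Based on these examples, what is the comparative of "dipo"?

dipoet

fotnon and zogen both end in -n yet inflect differently (mifotnon, pizogenani), so the final letter is not what conditions the rule; the first letter is.
"dipo" begins with d-. The stems beginning with d- (daswegef → daswegefet, dakwo → dakwoet) add -et.
So dipo → dipoet.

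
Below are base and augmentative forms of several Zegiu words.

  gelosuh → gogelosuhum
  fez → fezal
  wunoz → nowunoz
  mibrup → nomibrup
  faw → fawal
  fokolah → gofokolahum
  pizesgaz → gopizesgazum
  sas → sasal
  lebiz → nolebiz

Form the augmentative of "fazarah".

gofazarahum

fez and wunoz both end in -z yet inflect differently (fezal, nowunoz), so the final letter is not what conditions the rule; the number of vowels is.
"fazarah" has 3 vowels. The stems with 3 vowels (gelosuh → gogelosuhum, pizesgaz → gopizesgazum, fokolah → gofokolahum) add go- … -um around the stem.
So fazarah → gofazarahum.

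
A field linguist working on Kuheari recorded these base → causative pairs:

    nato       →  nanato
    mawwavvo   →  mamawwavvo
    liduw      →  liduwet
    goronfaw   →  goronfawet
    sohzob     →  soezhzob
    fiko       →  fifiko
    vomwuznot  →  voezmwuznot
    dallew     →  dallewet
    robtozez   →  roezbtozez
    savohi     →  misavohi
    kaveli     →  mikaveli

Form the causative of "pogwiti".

nato and sohzob both have last vowel 'o' yet inflect differently (nanato, soezhzob), so the last vowel is not what conditions the rule; the final letter is.
"pogwiti" ends in -i. The stems ending in -i (savohi → misavohi, kaveli → mikaveli) add the prefix mi-.
The other patterns: stems ending in -o repeat the first consonant+vowel as a prefix; stems ending in -w add -et; stems ending in -b, -t or -z insert -ez- after the first vowel.
So pogwiti → mipogwiti.

mipogwiti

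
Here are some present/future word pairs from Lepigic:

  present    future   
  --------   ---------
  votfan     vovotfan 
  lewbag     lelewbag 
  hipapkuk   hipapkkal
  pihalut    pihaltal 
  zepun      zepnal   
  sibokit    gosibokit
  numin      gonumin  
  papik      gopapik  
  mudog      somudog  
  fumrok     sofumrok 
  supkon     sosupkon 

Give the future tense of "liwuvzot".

votfan and zepun both end in -n yet inflect differently (vovotfan, zepnal), so the final letter is not what conditions the rule; the last vowel is.
"liwuvzot" has last vowel 'o'. The stems whose last vowel is 'o' (mudog → somudog, fumrok → sofumrok, supkon → sosupkon) add the prefix so-.
So liwuvzot → soliwuvzot.

soliwuvzot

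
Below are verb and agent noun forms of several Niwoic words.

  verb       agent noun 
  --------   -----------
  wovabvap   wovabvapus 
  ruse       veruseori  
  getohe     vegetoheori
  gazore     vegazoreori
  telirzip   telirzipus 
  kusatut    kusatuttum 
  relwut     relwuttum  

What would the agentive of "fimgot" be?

ruse and relwut both begin with r- yet inflect differently (veruseori, relwuttum), so the first letter is not what conditions the rule; the final letter is.
"fimgot" ends in -t. The stems ending in -t (kusatut → kusatuttum, relwut → relwuttum) double the final consonant and add -um.
So fimgot → fimgottum.

fimgottum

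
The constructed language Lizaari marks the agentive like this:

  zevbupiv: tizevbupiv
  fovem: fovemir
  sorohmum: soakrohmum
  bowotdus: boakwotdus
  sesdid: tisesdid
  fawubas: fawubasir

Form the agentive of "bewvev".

bewvevir

"bewvev" has last vowel 'e'. The one such stem in the data (fovem → fovemir) adds -ir, so the same rule applies.
So bewvev → bewvevir.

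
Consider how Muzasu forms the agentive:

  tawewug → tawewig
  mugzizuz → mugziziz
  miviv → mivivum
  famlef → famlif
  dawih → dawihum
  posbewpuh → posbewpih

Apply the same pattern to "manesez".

manesiz

posbewpuh and dawih both end in -h yet inflect differently (posbewpih, dawihum), so the final letter is not what conditions the rule; the last vowel is.
"manesez" has last vowel 'e'. The one such stem in the data (famlef → famlif) changes the last vowel to 'i' (as do tawewug, posbewpuh), so the same rule applies.
So manesez → manesiz.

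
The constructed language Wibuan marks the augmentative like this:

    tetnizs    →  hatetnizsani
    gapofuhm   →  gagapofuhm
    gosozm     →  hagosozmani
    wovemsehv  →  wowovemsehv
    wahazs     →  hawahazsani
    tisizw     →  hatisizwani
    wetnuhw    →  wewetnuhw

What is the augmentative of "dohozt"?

tisizw and wetnuhw both end in -w yet inflect differently (hatisizwani, wewetnuhw), so the final letter is not what conditions the rule; the second-to-last letter is.
"dohozt" has second-to-last letter 'z'. The stems whose second-to-last letter is 'z' (wahazs → hawahazsani, tetnizs → hatetnizsani, gosozm → hagosozmani) add ha- … -ani around the stem.
So dohozt → hadohoztani.

hadohoztani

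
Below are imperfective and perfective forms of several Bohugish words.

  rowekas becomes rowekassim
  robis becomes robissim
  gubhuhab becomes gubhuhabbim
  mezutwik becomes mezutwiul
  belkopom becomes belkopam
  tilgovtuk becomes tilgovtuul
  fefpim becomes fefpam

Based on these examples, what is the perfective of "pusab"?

pusabbim

"pusab" ends in -b. The one such stem in the data (gubhuhab → gubhuhabbim) doubles the final consonant and adds -im (as do robis, rowekas), so the same rule applies.
The other patterns: stems ending in -m change the last vowel to 'a'; stems ending in -k drop the final letter and add -ul.
So pusab → pusabbim.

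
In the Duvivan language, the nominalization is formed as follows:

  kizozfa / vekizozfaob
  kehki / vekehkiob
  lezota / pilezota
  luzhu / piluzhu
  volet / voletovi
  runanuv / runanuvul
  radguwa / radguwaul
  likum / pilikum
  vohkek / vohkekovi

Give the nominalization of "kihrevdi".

vekihrevdiob

lezota and radguwa both end in -a yet inflect differently (pilezota, radguwaul), so the final letter is not what conditions the rule; the first letter is.
"kihrevdi" begins with k-. The stems beginning with k- (kehki → vekehkiob, kizozfa → vekizozfaob) add ve- … -ob around the stem.
The other patterns: stems beginning with l- add the prefix pi-; stems beginning with v- add -ovi; stems beginning with r- add -ul.
So kihrevdi → vekihrevdiob.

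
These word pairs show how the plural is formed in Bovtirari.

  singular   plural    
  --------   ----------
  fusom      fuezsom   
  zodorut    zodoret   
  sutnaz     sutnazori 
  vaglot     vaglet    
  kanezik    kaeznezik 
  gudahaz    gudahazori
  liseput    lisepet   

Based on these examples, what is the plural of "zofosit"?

"zofosit" ends in -t. The stems ending in -t (vaglot → vaglet, liseput → lisepet, zodorut → zodoret) change the last vowel to 'e'.
The other patterns: stems ending in -z add -ori; stems ending in -k or -m insert -ez- after the first vowel.
So zofosit → zofoset.

zofoset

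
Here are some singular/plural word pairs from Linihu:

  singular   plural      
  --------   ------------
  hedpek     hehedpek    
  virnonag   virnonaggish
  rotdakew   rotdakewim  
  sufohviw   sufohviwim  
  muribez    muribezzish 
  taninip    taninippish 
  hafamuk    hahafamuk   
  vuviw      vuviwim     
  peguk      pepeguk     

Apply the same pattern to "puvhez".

puvhezzish

rotdakew and hedpek both have last vowel 'e' yet inflect differently (rotdakewim, hehedpek), so the last vowel is not what conditions the rule; the final letter is.
"puvhez" ends in -z. The one such stem in the data (muribez → muribezzish) doubles the final consonant and adds -ish (as do virnonag, taninip), so the same rule applies.
The other patterns: stems ending in -w add -im; stems ending in -k repeat the first consonant+vowel as a prefix.
So puvhez → puvhezzish.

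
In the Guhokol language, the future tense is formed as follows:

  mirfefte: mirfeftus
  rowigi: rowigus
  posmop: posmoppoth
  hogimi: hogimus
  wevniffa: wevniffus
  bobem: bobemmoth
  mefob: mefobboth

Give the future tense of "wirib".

wiribboth

mirfefte and bobem both have last vowel 'e' yet inflect differently (mirfeftus, bobemmoth), so the last vowel is not what conditions the rule; whether the stem ends in a vowel or a consonant is.
"wirib" ends in a consonant. The stems ending in a consonant (mefob → mefobboth, bobem → bobemmoth, posmop → posmoppoth) double the final consonant and add -oth.
The other pattern: stems ending in a vowel drop the final letter and add -us.
So wirib → wiribboth.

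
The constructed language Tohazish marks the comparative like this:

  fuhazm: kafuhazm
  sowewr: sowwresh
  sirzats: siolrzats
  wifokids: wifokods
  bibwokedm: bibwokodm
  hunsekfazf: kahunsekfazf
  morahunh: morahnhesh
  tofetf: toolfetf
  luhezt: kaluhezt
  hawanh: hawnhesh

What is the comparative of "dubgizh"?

kadubgizh

wifokids and sirzats both end in -s yet inflect differently (wifokods, siolrzats), so the final letter is not what conditions the rule; the second-to-last letter is.
"dubgizh" has second-to-last letter 'z'. The stems whose second-to-last letter is 'z' (luhezt → kaluhezt, hunsekfazf → kahunsekfazf, fuhazm → kafuhazm) add the prefix ka-.
The other patterns: stems whose second-to-last letter is 'd' change the last vowel to 'o'; stems whose second-to-last letter is 't' insert -ol- after the first vowel; stems whose second-to-last letter is 'n' or 'w' delete the last vowel and add -esh.
So dubgizh → kadubgizh.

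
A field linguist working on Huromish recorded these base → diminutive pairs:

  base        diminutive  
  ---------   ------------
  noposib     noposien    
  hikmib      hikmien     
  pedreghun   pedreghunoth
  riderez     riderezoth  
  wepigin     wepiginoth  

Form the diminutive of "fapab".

fapaen

noposib and wepigin both have last vowel 'i' yet inflect differently (noposien, wepiginoth), so the last vowel is not what conditions the rule; the final letter is.
"fapab" ends in -b. The stems ending in -b (noposib → noposien, hikmib → hikmien) drop the final letter and add -en.
The other pattern: stems ending in -n or -z add -oth.
So fapab → fapaen.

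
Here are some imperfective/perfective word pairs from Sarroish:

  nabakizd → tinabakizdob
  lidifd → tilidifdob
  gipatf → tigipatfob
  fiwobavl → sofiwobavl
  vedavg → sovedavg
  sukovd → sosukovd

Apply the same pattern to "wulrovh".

sukovd and nabakizd both end in -d yet inflect differently (sosukovd, tinabakizdob), so the final letter is not what conditions the rule; the second-to-last letter is.
"wulrovh" has second-to-last letter 'v'. The stems whose second-to-last letter is 'v' (vedavg → sovedavg, fiwobavl → sofiwobavl, sukovd → sosukovd) add the prefix so-.
The other pattern: stems whose second-to-last letter is 'f', 't' or 'z' add ti- … -ob around the stem.
So wulrovh → sowulrovh.

sowulrovh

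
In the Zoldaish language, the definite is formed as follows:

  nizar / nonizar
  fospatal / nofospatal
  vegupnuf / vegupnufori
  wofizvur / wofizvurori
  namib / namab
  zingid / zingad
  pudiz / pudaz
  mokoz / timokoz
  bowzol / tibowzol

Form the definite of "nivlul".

nizar and wofizvur both end in -r yet inflect differently (nonizar, wofizvurori), so the final letter is not what conditions the rule; the last vowel is.
"nivlul" has last vowel 'u'. The stems whose last vowel is 'u' (vegupnuf → vegupnufori, wofizvur → wofizvurori) add -ori.
So nivlul → nivlulori.

nivlulori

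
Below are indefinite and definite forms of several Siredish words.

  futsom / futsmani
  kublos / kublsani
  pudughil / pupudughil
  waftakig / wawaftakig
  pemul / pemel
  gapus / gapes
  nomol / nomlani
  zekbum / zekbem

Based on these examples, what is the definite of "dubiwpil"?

dudubiwpil

nomol and pemul both end in -l yet inflect differently (nomlani, pemel), so the final letter is not what conditions the rule; the last vowel is.
"dubiwpil" has last vowel 'i'. The stems whose last vowel is 'i' (pudughil → pupudughil, waftakig → wawaftakig) repeat the first consonant+vowel as a prefix.
So dubiwpil → dudubiwpil.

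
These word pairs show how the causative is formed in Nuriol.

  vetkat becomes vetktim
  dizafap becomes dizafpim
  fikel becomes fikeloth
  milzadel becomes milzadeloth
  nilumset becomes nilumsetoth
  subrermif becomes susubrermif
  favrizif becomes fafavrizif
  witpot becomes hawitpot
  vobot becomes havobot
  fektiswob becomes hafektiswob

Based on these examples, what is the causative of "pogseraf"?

pogserfim

"pogseraf" has last vowel 'a'. The stems whose last vowel is 'a' (vetkat → vetktim, dizafap → dizafpim) delete the last vowel and add -im.
The other patterns: stems whose last vowel is 'e' add -oth; stems whose last vowel is 'i' repeat the first consonant+vowel as a prefix; stems whose last vowel is 'o' add the prefix ha-.
So pogseraf → pogserfim.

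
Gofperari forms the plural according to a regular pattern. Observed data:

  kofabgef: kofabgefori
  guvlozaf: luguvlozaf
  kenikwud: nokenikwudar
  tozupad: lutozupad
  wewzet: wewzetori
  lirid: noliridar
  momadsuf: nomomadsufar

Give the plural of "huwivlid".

nohuwivlidar

"huwivlid" has last vowel 'i'. The one such stem in the data (lirid → noliridar) adds no- … -ar around the stem, so the same rule applies.
The other patterns: stems whose last vowel is 'e' add -ori; stems whose last vowel is 'a' add the prefix lu-.
So huwivlid → nohuwivlidar.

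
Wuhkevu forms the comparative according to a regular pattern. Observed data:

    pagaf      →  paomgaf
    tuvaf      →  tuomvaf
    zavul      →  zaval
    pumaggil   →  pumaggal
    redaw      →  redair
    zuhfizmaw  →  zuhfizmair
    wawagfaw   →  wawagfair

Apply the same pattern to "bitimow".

pagaf and wawagfaw both have last vowel 'a' yet inflect differently (paomgaf, wawagfair), so the last vowel is not what conditions the rule; the final letter is.
"bitimow" ends in -w. The stems ending in -w (wawagfaw → wawagfair, zuhfizmaw → zuhfizmair, redaw → redair) drop the final letter and add -ir.
The other patterns: stems ending in -f insert -om- after the first vowel; stems ending in -l change the last vowel to 'a'.
So bitimow → bitimoir.

bitimoir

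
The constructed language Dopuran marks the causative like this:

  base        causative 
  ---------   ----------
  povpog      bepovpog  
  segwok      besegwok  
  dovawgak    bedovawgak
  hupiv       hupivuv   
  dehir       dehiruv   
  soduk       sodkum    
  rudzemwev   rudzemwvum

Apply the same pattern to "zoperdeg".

zoperdgum

segwok and soduk both end in -k yet inflect differently (besegwok, sodkum), so the final letter is not what conditions the rule; the last vowel is.
"zoperdeg" has last vowel 'e'. The one such stem in the data (rudzemwev → rudzemwvum) deletes the last vowel and adds -um (as does soduk), so the same rule applies.
So zoperdeg → zoperdgum.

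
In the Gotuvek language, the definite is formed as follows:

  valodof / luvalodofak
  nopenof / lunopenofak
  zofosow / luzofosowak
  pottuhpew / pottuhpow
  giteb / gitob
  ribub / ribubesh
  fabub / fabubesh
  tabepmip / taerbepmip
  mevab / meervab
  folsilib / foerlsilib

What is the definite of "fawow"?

zofosow and pottuhpew both end in -w yet inflect differently (luzofosowak, pottuhpow), so the final letter is not what conditions the rule; the last vowel is.
"fawow" has last vowel 'o'. The stems whose last vowel is 'o' (valodof → luvalodofak, nopenof → lunopenofak, zofosow → luzofosowak) add lu- … -ak around the stem.
The other patterns: stems whose last vowel is 'e' change the last vowel to 'o'; stems whose last vowel is 'u' add -esh; stems whose last vowel is 'a' or 'i' insert -er- after the first vowel.
So fawow → lufawowak.

lufawowak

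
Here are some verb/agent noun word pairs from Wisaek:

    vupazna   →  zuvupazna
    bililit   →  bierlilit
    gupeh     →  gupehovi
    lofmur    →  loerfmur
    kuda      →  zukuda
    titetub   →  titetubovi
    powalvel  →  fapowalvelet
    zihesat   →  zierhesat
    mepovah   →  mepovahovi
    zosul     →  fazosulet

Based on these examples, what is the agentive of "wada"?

mepovah and vupazna both have last vowel 'a' yet inflect differently (mepovahovi, zuvupazna), so the last vowel is not what conditions the rule; the final letter is.
"wada" ends in -a. The stems ending in -a (vupazna → zuvupazna, kuda → zukuda) add the prefix zu-.
The other patterns: stems ending in -b or -h add -ovi; stems ending in -l add fa- … -et around the stem; stems ending in -r or -t insert -er- after the first vowel.
So wada → zuwada.

zuwada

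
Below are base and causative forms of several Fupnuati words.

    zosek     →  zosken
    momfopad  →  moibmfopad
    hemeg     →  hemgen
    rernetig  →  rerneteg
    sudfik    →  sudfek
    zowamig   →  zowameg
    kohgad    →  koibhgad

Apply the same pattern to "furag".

"furag" has last vowel 'a'. The stems whose last vowel is 'a' (momfopad → moibmfopad, kohgad → koibhgad) insert -ib- after the first vowel.
The other patterns: stems whose last vowel is 'i' change the last vowel to 'e'; stems whose last vowel is 'e' delete the last vowel and add -en.
So furag → fuibrag.

fuibrag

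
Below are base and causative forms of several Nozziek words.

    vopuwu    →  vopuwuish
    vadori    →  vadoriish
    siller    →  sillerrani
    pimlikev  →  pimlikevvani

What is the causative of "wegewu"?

vopuwu and pimlikev both have 3 vowels yet inflect differently (vopuwuish, pimlikevvani), so the number of vowels is not what conditions the rule; whether the stem ends in a vowel or a consonant is.
"wegewu" ends in a vowel. The stems ending in a vowel (vopuwu → vopuwuish, vadori → vadoriish) add -ish.
So wegewu → wegewuish.

wegewuish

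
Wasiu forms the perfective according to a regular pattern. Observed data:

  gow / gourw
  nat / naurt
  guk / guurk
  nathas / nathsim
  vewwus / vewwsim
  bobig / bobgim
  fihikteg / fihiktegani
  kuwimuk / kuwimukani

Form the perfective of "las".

laurs

bobig and fihikteg both end in -g yet inflect differently (bobgim, fihiktegani), so the final letter is not what conditions the rule; the number of vowels is.
"las" has 1 vowel. The stems with 1 vowel (gow → gourw, nat → naurt, guk → guurk) insert -ur- after the first vowel.
So las → laurs.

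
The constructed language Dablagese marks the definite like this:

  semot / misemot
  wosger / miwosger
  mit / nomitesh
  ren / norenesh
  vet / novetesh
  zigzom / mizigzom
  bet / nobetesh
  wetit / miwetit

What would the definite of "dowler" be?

midowler

mit and semot both end in -t yet inflect differently (nomitesh, misemot), so the final letter is not what conditions the rule; the number of vowels is.
"dowler" has 2 vowels. The stems with 2 vowels (wosger → miwosger, zigzom → mizigzom, semot → misemot) add the prefix mi-.
So dowler → midowler.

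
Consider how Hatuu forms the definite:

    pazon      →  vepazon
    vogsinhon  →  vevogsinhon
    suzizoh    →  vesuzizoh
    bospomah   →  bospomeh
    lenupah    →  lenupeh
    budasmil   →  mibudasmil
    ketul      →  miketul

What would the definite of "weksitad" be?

"weksitad" has last vowel 'a'. The stems whose last vowel is 'a' (bospomah → bospomeh, lenupah → lenupeh) change the last vowel to 'e'.
The other patterns: stems whose last vowel is 'o' add the prefix ve-; stems whose last vowel is 'i' or 'u' add the prefix mi-.
So weksitad → weksited.

weksited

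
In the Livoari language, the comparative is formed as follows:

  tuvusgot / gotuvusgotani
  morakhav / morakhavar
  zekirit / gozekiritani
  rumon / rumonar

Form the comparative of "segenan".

segenanar

tuvusgot and rumon both have last vowel 'o' yet inflect differently (gotuvusgotani, rumonar), so the last vowel is not what conditions the rule; the final letter is.
"segenan" ends in -n. The one such stem in the data (rumon → rumonar) adds -ar, so the same rule applies.
So segenan → segenanar.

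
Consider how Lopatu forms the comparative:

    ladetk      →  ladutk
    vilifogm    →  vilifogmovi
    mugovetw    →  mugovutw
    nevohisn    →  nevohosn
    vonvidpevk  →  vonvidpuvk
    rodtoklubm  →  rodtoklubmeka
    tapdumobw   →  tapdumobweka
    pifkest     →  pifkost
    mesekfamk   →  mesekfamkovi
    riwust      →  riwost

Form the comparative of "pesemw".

pesemwovi

vilifogm and rodtoklubm both end in -m yet inflect differently (vilifogmovi, rodtoklubmeka), so the final letter is not what conditions the rule; the second-to-last letter is.
"pesemw" has second-to-last letter 'm'. The one such stem in the data (mesekfamk → mesekfamkovi) adds -ovi, so the same rule applies.
So pesemw → pesemwovi.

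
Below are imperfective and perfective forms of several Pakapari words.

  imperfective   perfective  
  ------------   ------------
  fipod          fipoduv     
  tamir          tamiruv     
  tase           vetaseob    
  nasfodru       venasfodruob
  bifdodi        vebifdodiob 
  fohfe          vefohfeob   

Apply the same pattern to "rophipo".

verophipoob

tamir and bifdodi both have last vowel 'i' yet inflect differently (tamiruv, vebifdodiob), so the last vowel is not what conditions the rule; whether the stem ends in a vowel or a consonant is.
"rophipo" ends in a vowel. The stems ending in a vowel (tase → vetaseob, nasfodru → venasfodruob, bifdodi → vebifdodiob) add ve- … -ob around the stem.
So rophipo → verophipoob.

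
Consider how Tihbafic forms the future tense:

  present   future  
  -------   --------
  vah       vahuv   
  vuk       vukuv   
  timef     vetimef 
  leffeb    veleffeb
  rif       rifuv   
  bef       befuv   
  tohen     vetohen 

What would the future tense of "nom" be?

nomuv

timef and rif both end in -f yet inflect differently (vetimef, rifuv), so the final letter is not what conditions the rule; the number of vowels is.
"nom" has 1 vowel. The stems with 1 vowel (rif → rifuv, vah → vahuv, bef → befuv) add -uv.
So nom → nomuv.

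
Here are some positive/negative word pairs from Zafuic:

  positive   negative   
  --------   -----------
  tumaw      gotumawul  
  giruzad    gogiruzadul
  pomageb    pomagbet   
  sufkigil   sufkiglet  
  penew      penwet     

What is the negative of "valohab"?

tumaw and penew both end in -w yet inflect differently (gotumawul, penwet), so the final letter is not what conditions the rule; the last vowel is.
"valohab" has last vowel 'a'. The stems whose last vowel is 'a' (tumaw → gotumawul, giruzad → gogiruzadul) add go- … -ul around the stem.
The other pattern: stems whose last vowel is 'e' or 'i' delete the last vowel and add -et.
So valohab → govalohabul.

govalohabul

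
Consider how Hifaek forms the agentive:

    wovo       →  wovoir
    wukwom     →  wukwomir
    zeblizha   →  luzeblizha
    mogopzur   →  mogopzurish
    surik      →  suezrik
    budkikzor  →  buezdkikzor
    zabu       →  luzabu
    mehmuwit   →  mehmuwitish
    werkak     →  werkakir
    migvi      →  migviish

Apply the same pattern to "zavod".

luzavod

mogopzur and budkikzor both end in -r yet inflect differently (mogopzurish, buezdkikzor), so the final letter is not what conditions the rule; the first letter is.
"zavod" begins with z-. The stems beginning with z- (zabu → luzabu, zeblizha → luzeblizha) add the prefix lu-.
The other patterns: stems beginning with w- add -ir; stems beginning with m- add -ish; stems beginning with b- or s- insert -ez- after the first vowel.
So zavod → luzavod.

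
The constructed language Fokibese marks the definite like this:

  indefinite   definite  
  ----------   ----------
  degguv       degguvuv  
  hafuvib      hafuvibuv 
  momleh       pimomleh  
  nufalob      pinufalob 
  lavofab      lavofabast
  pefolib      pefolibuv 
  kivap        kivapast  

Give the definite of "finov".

hafuvib and lavofab both end in -b yet inflect differently (hafuvibuv, lavofabast), so the final letter is not what conditions the rule; the last vowel is.
"finov" has last vowel 'o'. The one such stem in the data (nufalob → pinufalob) adds the prefix pi-, so the same rule applies.
So finov → pifinov.

pifinov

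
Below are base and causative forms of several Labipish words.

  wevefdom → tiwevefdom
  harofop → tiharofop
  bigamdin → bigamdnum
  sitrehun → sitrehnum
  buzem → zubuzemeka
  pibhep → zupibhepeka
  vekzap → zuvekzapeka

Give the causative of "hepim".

hepmum

wevefdom and buzem both end in -m yet inflect differently (tiwevefdom, zubuzemeka), so the final letter is not what conditions the rule; the last vowel is.
"hepim" has last vowel 'i'. The one such stem in the data (bigamdin → bigamdnum) deletes the last vowel and adds -um (as does sitrehun), so the same rule applies.
So hepim → hepmum.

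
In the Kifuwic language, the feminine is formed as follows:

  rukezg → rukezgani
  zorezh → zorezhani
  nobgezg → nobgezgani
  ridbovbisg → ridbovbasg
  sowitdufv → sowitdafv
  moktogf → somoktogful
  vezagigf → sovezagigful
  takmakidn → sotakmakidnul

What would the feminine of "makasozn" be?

rukezg and ridbovbisg both end in -g yet inflect differently (rukezgani, ridbovbasg), so the final letter is not what conditions the rule; the second-to-last letter is.
"makasozn" has second-to-last letter 'z'. The stems whose second-to-last letter is 'z' (rukezg → rukezgani, zorezh → zorezhani, nobgezg → nobgezgani) add -ani.
The other patterns: stems whose second-to-last letter is 'f' or 's' change the last vowel to 'a'; stems whose second-to-last letter is 'd' or 'g' add so- … -ul around the stem.
So makasozn → makasoznani.

makasoznani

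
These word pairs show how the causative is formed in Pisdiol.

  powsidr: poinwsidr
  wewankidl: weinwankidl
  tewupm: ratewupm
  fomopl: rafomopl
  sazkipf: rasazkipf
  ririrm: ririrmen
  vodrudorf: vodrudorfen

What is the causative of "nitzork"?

"nitzork" has second-to-last letter 'r'. The stems whose second-to-last letter is 'r' (ririrm → ririrmen, vodrudorf → vodrudorfen) add -en.
So nitzork → nitzorken.

nitzorken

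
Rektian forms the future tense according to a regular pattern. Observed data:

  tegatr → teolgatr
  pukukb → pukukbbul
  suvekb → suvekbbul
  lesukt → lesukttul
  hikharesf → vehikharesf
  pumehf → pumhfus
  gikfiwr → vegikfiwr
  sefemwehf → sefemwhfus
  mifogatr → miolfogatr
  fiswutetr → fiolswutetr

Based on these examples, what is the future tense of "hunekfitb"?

"hunekfitb" has second-to-last letter 't'. The stems whose second-to-last letter is 't' (fiswutetr → fiolswutetr, mifogatr → miolfogatr, tegatr → teolgatr) insert -ol- after the first vowel.
The other patterns: stems whose second-to-last letter is 'k' double the final consonant and add -ul; stems whose second-to-last letter is 'h' delete the last vowel and add -us; stems whose second-to-last letter is 's' or 'w' add the prefix ve-.
So hunekfitb → huolnekfitb.

huolnekfitb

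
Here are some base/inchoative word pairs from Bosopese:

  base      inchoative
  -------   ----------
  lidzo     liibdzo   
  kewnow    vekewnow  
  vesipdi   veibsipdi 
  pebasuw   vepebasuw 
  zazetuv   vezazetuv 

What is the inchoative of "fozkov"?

kewnow and lidzo both have last vowel 'o' yet inflect differently (vekewnow, liibdzo), so the last vowel is not what conditions the rule; whether the stem ends in a vowel or a consonant is.
"fozkov" ends in a consonant. The stems ending in a consonant (pebasuw → vepebasuw, kewnow → vekewnow, zazetuv → vezazetuv) add the prefix ve-.
So fozkov → vefozkov.

vefozkov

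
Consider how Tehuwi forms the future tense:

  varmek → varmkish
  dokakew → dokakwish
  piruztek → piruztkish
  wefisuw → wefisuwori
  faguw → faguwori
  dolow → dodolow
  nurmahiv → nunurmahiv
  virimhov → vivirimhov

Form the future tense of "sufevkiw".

susufevkiw

dokakew and wefisuw both end in -w yet inflect differently (dokakwish, wefisuwori), so the final letter is not what conditions the rule; the last vowel is.
"sufevkiw" has last vowel 'i'. The one such stem in the data (nurmahiv → nunurmahiv) repeats the first consonant+vowel as a prefix (as do dolow, virimhov), so the same rule applies.
The other patterns: stems whose last vowel is 'e' delete the last vowel and add -ish; stems whose last vowel is 'u' add -ori.
So sufevkiw → susufevkiw.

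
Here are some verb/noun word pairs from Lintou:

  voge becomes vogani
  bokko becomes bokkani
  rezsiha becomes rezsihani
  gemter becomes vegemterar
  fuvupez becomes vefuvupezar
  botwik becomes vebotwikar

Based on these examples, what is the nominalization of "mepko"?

"mepko" ends in a vowel. The stems ending in a vowel (voge → vogani, bokko → bokkani, rezsiha → rezsihani) drop the final letter and add -ani.
The other pattern: stems ending in a consonant add ve- … -ar around the stem.
So mepko → mepkani.

mepkani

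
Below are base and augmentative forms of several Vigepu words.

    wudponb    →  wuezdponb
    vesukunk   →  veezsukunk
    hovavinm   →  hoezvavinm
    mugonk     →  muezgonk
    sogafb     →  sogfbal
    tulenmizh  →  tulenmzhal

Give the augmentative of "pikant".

"pikant" has second-to-last letter 'n'. The stems whose second-to-last letter is 'n' (wudponb → wuezdponb, vesukunk → veezsukunk, hovavinm → hoezvavinm) insert -ez- after the first vowel.
The other pattern: stems whose second-to-last letter is 'f' or 'z' delete the last vowel and add -al.
So pikant → piezkant.

piezkant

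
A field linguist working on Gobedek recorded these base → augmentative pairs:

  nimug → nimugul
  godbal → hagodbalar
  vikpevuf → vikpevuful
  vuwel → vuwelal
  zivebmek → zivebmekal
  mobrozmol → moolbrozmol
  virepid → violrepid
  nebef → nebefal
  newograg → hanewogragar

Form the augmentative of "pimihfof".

mobrozmol and godbal both end in -l yet inflect differently (moolbrozmol, hagodbalar), so the final letter is not what conditions the rule; the last vowel is.
"pimihfof" has last vowel 'o'. The one such stem in the data (mobrozmol → moolbrozmol) inserts -ol- after the first vowel (as does virepid), so the same rule applies.
The other patterns: stems whose last vowel is 'a' add ha- … -ar around the stem; stems whose last vowel is 'e' add -al; stems whose last vowel is 'u' add -ul.
So pimihfof → piolmihfof.

piolmihfof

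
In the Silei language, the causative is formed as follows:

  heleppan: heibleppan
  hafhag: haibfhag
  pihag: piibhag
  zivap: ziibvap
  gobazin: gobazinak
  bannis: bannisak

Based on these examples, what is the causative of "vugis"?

heleppan and gobazin both end in -n yet inflect differently (heibleppan, gobazinak), so the final letter is not what conditions the rule; the last vowel is.
"vugis" has last vowel 'i'. The stems whose last vowel is 'i' (bannis → bannisak, gobazin → gobazinak) add -ak.
The other pattern: stems whose last vowel is 'a' insert -ib- after the first vowel.
So vugis → vugisak.

vugisak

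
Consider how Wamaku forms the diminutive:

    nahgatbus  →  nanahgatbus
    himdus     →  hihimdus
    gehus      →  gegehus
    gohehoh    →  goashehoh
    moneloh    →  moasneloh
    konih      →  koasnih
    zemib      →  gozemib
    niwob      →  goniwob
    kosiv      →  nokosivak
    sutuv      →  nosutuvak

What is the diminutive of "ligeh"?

"ligeh" ends in -h. The stems ending in -h (gohehoh → goashehoh, moneloh → moasneloh, konih → koasnih) insert -as- after the first vowel.
The other patterns: stems ending in -s repeat the first consonant+vowel as a prefix; stems ending in -b add the prefix go-; stems ending in -v add no- … -ak around the stem.
So ligeh → liasgeh.

liasgeh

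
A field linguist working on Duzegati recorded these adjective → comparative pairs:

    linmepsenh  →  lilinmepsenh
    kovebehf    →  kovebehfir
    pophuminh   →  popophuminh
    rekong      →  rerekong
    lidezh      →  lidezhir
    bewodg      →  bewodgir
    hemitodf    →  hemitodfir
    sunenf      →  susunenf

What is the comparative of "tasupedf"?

sunenf and kovebehf both end in -f yet inflect differently (susunenf, kovebehfir), so the final letter is not what conditions the rule; the second-to-last letter is.
"tasupedf" has second-to-last letter 'd'. The stems whose second-to-last letter is 'd' (hemitodf → hemitodfir, bewodg → bewodgir) add -ir.
So tasupedf → tasupedfir.

tasupedfir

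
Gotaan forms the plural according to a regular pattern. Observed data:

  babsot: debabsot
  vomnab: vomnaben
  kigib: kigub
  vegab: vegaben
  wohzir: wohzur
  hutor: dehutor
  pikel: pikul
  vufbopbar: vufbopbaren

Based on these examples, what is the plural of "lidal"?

vufbopbar and hutor both end in -r yet inflect differently (vufbopbaren, dehutor), so the final letter is not what conditions the rule; the last vowel is.
"lidal" has last vowel 'a'. The stems whose last vowel is 'a' (vegab → vegaben, vomnab → vomnaben, vufbopbar → vufbopbaren) add -en.
So lidal → lidalen.

lidalen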